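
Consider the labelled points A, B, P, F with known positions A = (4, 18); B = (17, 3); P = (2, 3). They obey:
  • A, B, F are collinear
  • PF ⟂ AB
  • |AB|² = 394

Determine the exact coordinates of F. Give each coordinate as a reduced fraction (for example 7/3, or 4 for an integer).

1. F_x = 4163/394  [[A, B, F are collinear ⇒ 15x+13y-294=0] ∩ [PF ⟂ AB ⇒ 13x-15y+19=0]]
2. F_y = 4107/394  [[A, B, F are collinear ⇒ 15x+13y-294=0] ∩ [PF ⟂ AB ⇒ 13x-15y+19=0]]
   so F = (4163/394, 4107/394)

F = (4163/394, 4107/394)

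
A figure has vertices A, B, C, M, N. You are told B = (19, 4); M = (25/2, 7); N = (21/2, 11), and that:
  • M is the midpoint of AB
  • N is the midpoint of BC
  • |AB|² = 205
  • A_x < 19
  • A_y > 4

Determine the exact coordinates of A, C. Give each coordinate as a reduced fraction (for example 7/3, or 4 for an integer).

A = (6, 10)
C = (2, 18)

1. A_x = 6  [A = 2·M−B = 2·(25/2, 7)−(19, 4)]
2. A_y = 10  [A = 2·M−B = 2·(25/2, 7)−(19, 4)]
   so A = (6, 10)
3. C_x = 2  [C = 2·N−B = 2·(21/2, 11)−(19, 4)]
4. C_y = 18  [C = 2·N−B = 2·(21/2, 11)−(19, 4)]
   so C = (2, 18)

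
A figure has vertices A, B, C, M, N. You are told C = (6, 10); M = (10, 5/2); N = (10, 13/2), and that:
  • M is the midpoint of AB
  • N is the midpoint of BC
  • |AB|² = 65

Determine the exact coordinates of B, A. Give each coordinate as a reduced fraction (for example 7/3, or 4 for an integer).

B = (14, 3)
A = (6, 2)

1. B_x = 14  [B = 2·N−C = 2·(10, 13/2)−(6, 10)]
2. B_y = 3  [B = 2·N−C = 2·(10, 13/2)−(6, 10)]
   so B = (14, 3)
3. A_x = 6  [A = 2·M−B = 2·(10, 5/2)−(14, 3)]
4. A_y = 2  [A = 2·M−B = 2·(10, 5/2)−(14, 3)]
   so A = (6, 2)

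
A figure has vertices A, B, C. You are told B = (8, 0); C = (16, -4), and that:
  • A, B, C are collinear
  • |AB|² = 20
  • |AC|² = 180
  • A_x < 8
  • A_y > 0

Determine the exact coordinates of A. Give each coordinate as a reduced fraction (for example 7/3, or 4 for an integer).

1. A_x = 4  [[A, B, C are collinear ⇒ 4x+8y-32=0] ∩ [|A−(8, 0)|²=20]]
2. A_y = 2  [[A, B, C are collinear ⇒ 4x+8y-32=0] ∩ [|A−(8, 0)|²=20]]
   so A = (4, 2)

A = (4, 2)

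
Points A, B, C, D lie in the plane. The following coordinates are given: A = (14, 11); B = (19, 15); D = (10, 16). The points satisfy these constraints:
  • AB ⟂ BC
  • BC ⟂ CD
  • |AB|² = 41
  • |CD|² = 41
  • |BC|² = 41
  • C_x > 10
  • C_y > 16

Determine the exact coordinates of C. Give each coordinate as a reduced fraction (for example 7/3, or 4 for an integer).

1. C_x = 15  [[AB ⟂ BC ⇒ 5x+4y-155=0] ∩ [|C−(10, 16)|²=41]]
2. C_y = 20  [[AB ⟂ BC ⇒ 5x+4y-155=0] ∩ [|C−(10, 16)|²=41]]
   so C = (15, 20)

C = (15, 20)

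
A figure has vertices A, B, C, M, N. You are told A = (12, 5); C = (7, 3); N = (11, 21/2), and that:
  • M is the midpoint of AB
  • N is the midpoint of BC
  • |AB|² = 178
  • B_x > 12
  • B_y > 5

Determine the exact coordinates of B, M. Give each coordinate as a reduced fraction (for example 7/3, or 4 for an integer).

B = (15, 18)
M = (27/2, 23/2)

1. B_x = 15  [B = 2·N−C = 2·(11, 21/2)−(7, 3)]
2. B_y = 18  [B = 2·N−C = 2·(11, 21/2)−(7, 3)]
   so B = (15, 18)
3. M_x = 27/2  [2·M = A+B = (12, 5)+(15, 18)]
4. M_y = 23/2  [2·M = A+B = (12, 5)+(15, 18)]
   so M = (27/2, 23/2)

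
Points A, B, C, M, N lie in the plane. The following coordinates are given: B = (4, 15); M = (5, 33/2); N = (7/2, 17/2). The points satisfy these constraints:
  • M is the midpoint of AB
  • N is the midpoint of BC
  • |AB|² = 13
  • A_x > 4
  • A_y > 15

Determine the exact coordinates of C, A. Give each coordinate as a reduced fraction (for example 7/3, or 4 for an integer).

1. A_x = 6  [A = 2·M−B = 2·(5, 33/2)−(4, 15)]
2. A_y = 18  [A = 2·M−B = 2·(5, 33/2)−(4, 15)]
   so A = (6, 18)
3. C_x = 3  [C = 2·N−B = 2·(7/2, 17/2)−(4, 15)]
4. C_y = 2  [C = 2·N−B = 2·(7/2, 17/2)−(4, 15)]
   so C = (3, 2)

C = (3, 2)
A = (6, 18)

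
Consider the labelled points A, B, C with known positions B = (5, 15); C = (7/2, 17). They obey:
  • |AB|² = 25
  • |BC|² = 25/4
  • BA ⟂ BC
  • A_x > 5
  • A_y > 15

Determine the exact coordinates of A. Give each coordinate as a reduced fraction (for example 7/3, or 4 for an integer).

A = (9, 18)

1. A_x = 9  [[BA ⟂ BC ⇒ -3/2x+2y-45/2=0] ∩ [|A−(5, 15)|²=25]]
2. A_y = 18  [[BA ⟂ BC ⇒ -3/2x+2y-45/2=0] ∩ [|A−(5, 15)|²=25]]
   so A = (9, 18)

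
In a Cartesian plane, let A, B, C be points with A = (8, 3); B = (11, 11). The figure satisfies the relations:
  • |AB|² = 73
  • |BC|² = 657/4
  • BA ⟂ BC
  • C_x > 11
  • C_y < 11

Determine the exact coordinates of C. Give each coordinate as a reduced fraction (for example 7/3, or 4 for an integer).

C = (23, 13/2)

1. C_x = 23  [[BA ⟂ BC ⇒ -3x-8y+121=0] ∩ [|C−(11, 11)|²=657/4]]
2. C_y = 13/2  [[BA ⟂ BC ⇒ -3x-8y+121=0] ∩ [|C−(11, 11)|²=657/4]]
   so C = (23, 13/2)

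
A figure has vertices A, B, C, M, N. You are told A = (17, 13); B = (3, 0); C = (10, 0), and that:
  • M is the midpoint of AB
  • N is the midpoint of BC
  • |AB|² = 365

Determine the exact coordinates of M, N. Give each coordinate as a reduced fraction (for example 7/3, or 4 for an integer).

1. M_x = 10  [2·M = A+B = (17, 13)+(3, 0)]
2. M_y = 13/2  [2·M = A+B = (17, 13)+(3, 0)]
   so M = (10, 13/2)
3. N_x = 13/2  [2·N = B+C = (3, 0)+(10, 0)]
4. N_y = 0  [2·N = B+C = (3, 0)+(10, 0)]
   so N = (13/2, 0)

M = (10, 13/2)
N = (13/2, 0)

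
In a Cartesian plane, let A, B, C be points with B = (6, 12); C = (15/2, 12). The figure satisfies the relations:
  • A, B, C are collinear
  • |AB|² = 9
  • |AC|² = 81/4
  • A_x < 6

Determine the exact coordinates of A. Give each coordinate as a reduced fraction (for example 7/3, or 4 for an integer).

1. A_x = 3  [[A, B, C are collinear ⇒ 3/2y-18=0] ∩ [|A−(6, 12)|²=9]]
2. A_y = 12  [[A, B, C are collinear ⇒ 3/2y-18=0] ∩ [|A−(6, 12)|²=9]]
   so A = (3, 12)

A = (3, 12)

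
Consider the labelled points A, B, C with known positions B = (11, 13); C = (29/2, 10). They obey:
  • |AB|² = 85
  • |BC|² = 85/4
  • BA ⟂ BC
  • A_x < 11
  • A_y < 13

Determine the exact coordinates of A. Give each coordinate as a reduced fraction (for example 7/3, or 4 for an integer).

1. A_x = 5  [[BA ⟂ BC ⇒ 7/2x-3y+1/2=0] ∩ [|A−(11, 13)|²=85]]
2. A_y = 6  [[BA ⟂ BC ⇒ 7/2x-3y+1/2=0] ∩ [|A−(11, 13)|²=85]]
   so A = (5, 6)

A = (5, 6)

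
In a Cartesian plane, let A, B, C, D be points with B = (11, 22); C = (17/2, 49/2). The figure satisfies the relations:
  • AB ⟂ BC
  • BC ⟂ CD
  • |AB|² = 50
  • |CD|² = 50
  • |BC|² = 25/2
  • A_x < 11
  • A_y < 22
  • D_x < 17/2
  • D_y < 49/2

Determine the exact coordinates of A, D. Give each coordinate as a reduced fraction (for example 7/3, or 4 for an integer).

A = (6, 17)
D = (7/2, 39/2)

1. A_x = 6  [[AB ⟂ BC ⇒ 5/2x-5/2y+55/2=0] ∩ [|A−(11, 22)|²=50]]
2. A_y = 17  [[AB ⟂ BC ⇒ 5/2x-5/2y+55/2=0] ∩ [|A−(11, 22)|²=50]]
   so A = (6, 17)
3. D_x = 7/2  [[BC ⟂ CD ⇒ -5/2x+5/2y-40=0] ∩ [|D−(17/2, 49/2)|²=50]]
4. D_y = 39/2  [[BC ⟂ CD ⇒ -5/2x+5/2y-40=0] ∩ [|D−(17/2, 49/2)|²=50]]
   so D = (7/2, 39/2)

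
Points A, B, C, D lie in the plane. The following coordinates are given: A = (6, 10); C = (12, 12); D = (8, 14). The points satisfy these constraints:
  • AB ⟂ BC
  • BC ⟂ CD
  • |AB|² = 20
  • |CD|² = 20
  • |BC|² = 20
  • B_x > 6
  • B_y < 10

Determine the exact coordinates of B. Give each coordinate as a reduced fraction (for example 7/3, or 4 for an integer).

1. B_x = 10  [[BC ⟂ CD ⇒ 4x-2y-24=0] ∩ [|B−(6, 10)|²=20]]
2. B_y = 8  [[BC ⟂ CD ⇒ 4x-2y-24=0] ∩ [|B−(6, 10)|²=20]]
   so B = (10, 8)

B = (10, 8)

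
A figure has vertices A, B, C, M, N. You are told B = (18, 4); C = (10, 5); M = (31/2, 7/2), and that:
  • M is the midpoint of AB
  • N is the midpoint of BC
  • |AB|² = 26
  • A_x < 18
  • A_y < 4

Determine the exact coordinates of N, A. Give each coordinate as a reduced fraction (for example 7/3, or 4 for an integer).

N = (14, 9/2)
A = (13, 3)

1. A_x = 13  [A = 2·M−B = 2·(31/2, 7/2)−(18, 4)]
2. A_y = 3  [A = 2·M−B = 2·(31/2, 7/2)−(18, 4)]
   so A = (13, 3)
3. N_x = 14  [2·N = B+C = (18, 4)+(10, 5)]
4. N_y = 9/2  [2·N = B+C = (18, 4)+(10, 5)]
   so N = (14, 9/2)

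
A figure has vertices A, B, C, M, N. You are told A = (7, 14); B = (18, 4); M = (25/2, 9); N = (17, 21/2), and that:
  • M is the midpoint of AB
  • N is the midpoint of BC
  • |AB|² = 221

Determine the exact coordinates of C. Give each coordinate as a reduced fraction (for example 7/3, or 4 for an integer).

1. C_x = 16  [C = 2·N−B = 2·(17, 21/2)−(18, 4)]
2. C_y = 17  [C = 2·N−B = 2·(17, 21/2)−(18, 4)]
   so C = (16, 17)

C = (16, 17)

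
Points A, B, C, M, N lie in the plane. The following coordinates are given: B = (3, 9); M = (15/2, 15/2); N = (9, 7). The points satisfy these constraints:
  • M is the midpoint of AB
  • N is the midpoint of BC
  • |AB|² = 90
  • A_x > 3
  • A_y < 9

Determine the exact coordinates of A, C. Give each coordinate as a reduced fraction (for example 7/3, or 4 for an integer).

A = (12, 6)
C = (15, 5)

1. A_x = 12  [A = 2·M−B = 2·(15/2, 15/2)−(3, 9)]
2. A_y = 6  [A = 2·M−B = 2·(15/2, 15/2)−(3, 9)]
   so A = (12, 6)
3. C_x = 15  [C = 2·N−B = 2·(9, 7)−(3, 9)]
4. C_y = 5  [C = 2·N−B = 2·(9, 7)−(3, 9)]
   so C = (15, 5)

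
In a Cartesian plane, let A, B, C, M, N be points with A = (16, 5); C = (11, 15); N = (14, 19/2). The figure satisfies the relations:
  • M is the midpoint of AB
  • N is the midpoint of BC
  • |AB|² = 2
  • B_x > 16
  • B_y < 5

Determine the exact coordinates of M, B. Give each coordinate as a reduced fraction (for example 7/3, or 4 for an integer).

M = (33/2, 9/2)
B = (17, 4)

1. B_x = 17  [B = 2·N−C = 2·(14, 19/2)−(11, 15)]
2. B_y = 4  [B = 2·N−C = 2·(14, 19/2)−(11, 15)]
   so B = (17, 4)
3. M_x = 33/2  [2·M = A+B = (16, 5)+(17, 4)]
4. M_y = 9/2  [2·M = A+B = (16, 5)+(17, 4)]
   so M = (33/2, 9/2)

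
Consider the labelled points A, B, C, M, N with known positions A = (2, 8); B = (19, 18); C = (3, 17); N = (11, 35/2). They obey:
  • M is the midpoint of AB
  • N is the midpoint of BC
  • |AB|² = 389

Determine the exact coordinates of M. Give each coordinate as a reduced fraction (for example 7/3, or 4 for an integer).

1. M_x = 21/2  [2·M = A+B = (2, 8)+(19, 18)]
2. M_y = 13  [2·M = A+B = (2, 8)+(19, 18)]
   so M = (21/2, 13)

M = (21/2, 13)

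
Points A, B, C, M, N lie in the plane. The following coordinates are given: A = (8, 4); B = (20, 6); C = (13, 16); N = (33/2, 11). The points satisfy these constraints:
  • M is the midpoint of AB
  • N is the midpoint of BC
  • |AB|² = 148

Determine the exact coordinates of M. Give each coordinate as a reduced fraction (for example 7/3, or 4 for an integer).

M = (14, 5)

1. M_x = 14  [2·M = A+B = (8, 4)+(20, 6)]
2. M_y = 5  [2·M = A+B = (8, 4)+(20, 6)]
   so M = (14, 5)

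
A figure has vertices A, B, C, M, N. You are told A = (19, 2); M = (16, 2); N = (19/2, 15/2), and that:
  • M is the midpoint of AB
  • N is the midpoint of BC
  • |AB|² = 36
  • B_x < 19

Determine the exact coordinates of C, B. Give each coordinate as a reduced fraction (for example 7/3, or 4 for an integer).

C = (6, 13)
B = (13, 2)

1. B_x = 13  [B = 2·M−A = 2·(16, 2)−(19, 2)]
2. B_y = 2  [B = 2·M−A = 2·(16, 2)−(19, 2)]
   so B = (13, 2)
3. C_x = 6  [C = 2·N−B = 2·(19/2, 15/2)−(13, 2)]
4. C_y = 13  [C = 2·N−B = 2·(19/2, 15/2)−(13, 2)]
   so C = (6, 13)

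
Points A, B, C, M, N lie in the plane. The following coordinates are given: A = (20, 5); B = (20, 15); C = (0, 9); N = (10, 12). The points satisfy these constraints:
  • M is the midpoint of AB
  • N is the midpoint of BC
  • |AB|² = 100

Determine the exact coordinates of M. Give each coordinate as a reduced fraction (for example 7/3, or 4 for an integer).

1. M_x = 20  [2·M = A+B = (20, 5)+(20, 15)]
2. M_y = 10  [2·M = A+B = (20, 5)+(20, 15)]
   so M = (20, 10)

M = (20, 10)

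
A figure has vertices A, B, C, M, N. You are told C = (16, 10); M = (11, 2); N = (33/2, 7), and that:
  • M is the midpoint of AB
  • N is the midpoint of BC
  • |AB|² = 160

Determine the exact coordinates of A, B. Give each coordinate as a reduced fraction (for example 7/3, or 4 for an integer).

A = (5, 0)
B = (17, 4)

1. B_x = 17  [B = 2·N−C = 2·(33/2, 7)−(16, 10)]
2. B_y = 4  [B = 2·N−C = 2·(33/2, 7)−(16, 10)]
   so B = (17, 4)
3. A_x = 5  [A = 2·M−B = 2·(11, 2)−(17, 4)]
4. A_y = 0  [A = 2·M−B = 2·(11, 2)−(17, 4)]
   so A = (5, 0)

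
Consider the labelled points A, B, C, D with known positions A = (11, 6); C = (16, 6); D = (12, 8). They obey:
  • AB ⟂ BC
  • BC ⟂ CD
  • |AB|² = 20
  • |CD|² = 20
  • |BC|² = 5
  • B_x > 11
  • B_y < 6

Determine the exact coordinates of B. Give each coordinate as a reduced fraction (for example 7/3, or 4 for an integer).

1. B_x = 15  [[BC ⟂ CD ⇒ 4x-2y-52=0] ∩ [|B−(11, 6)|²=20]]
2. B_y = 4  [[BC ⟂ CD ⇒ 4x-2y-52=0] ∩ [|B−(11, 6)|²=20]]
   so B = (15, 4)

B = (15, 4)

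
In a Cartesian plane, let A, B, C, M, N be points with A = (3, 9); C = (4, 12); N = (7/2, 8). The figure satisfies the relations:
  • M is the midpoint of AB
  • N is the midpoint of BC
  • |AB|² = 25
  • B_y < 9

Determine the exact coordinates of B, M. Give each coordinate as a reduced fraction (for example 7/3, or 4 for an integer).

1. B_x = 3  [B = 2·N−C = 2·(7/2, 8)−(4, 12)]
2. B_y = 4  [B = 2·N−C = 2·(7/2, 8)−(4, 12)]
   so B = (3, 4)
3. M_x = 3  [2·M = A+B = (3, 9)+(3, 4)]
4. M_y = 13/2  [2·M = A+B = (3, 9)+(3, 4)]
   so M = (3, 13/2)

B = (3, 4)
M = (3, 13/2)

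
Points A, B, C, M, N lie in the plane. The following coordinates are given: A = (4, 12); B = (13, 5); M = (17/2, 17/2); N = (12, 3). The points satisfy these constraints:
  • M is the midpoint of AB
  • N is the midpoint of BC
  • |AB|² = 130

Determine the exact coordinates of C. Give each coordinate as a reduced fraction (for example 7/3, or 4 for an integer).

C = (11, 1)

1. C_x = 11  [C = 2·N−B = 2·(12, 3)−(13, 5)]
2. C_y = 1  [C = 2·N−B = 2·(12, 3)−(13, 5)]
   so C = (11, 1)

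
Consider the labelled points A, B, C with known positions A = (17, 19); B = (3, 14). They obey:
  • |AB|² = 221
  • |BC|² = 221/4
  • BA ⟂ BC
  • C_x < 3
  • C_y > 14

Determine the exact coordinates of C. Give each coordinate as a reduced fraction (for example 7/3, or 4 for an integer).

1. C_x = 1/2  [[BA ⟂ BC ⇒ 14x+5y-112=0] ∩ [|C−(3, 14)|²=221/4]]
2. C_y = 21  [[BA ⟂ BC ⇒ 14x+5y-112=0] ∩ [|C−(3, 14)|²=221/4]]
   so C = (1/2, 21)

C = (1/2, 21)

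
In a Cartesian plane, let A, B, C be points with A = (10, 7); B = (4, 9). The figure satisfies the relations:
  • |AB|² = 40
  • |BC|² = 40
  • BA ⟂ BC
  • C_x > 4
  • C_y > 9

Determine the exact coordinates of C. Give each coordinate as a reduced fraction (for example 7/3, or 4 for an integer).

1. C_x = 6  [[BA ⟂ BC ⇒ 6x-2y-6=0] ∩ [|C−(4, 9)|²=40]]
2. C_y = 15  [[BA ⟂ BC ⇒ 6x-2y-6=0] ∩ [|C−(4, 9)|²=40]]
   so C = (6, 15)

C = (6, 15)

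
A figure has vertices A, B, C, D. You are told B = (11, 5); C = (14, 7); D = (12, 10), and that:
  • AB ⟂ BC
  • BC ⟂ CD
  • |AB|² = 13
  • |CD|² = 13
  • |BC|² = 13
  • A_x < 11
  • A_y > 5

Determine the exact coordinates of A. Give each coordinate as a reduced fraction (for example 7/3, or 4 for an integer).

1. A_x = 9  [[AB ⟂ BC ⇒ -3x-2y+43=0] ∩ [|A−(11, 5)|²=13]]
2. A_y = 8  [[AB ⟂ BC ⇒ -3x-2y+43=0] ∩ [|A−(11, 5)|²=13]]
   so A = (9, 8)

A = (9, 8)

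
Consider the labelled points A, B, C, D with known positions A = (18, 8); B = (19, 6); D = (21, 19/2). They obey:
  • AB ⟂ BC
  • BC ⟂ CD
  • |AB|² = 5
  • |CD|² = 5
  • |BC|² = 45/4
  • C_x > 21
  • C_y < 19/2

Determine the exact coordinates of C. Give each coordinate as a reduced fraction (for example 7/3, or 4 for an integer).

1. C_x = 22  [[AB ⟂ BC ⇒ 1x-2y-7=0] ∩ [|C−(21, 19/2)|²=5]]
2. C_y = 15/2  [[AB ⟂ BC ⇒ 1x-2y-7=0] ∩ [|C−(21, 19/2)|²=5]]
   so C = (22, 15/2)

C = (22, 15/2)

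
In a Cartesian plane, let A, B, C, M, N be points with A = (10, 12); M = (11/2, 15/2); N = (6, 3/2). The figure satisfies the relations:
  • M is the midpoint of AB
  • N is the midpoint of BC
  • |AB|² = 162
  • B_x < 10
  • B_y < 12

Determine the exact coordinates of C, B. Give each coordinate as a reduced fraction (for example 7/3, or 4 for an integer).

C = (11, 0)
B = (1, 3)

1. B_x = 1  [B = 2·M−A = 2·(11/2, 15/2)−(10, 12)]
2. B_y = 3  [B = 2·M−A = 2·(11/2, 15/2)−(10, 12)]
   so B = (1, 3)
3. C_x = 11  [C = 2·N−B = 2·(6, 3/2)−(1, 3)]
4. C_y = 0  [C = 2·N−B = 2·(6, 3/2)−(1, 3)]
   so C = (11, 0)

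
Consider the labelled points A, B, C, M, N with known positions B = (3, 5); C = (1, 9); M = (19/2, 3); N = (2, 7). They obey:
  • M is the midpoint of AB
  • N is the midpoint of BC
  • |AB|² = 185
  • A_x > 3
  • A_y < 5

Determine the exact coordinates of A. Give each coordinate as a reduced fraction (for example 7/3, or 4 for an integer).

A = (16, 1)

1. A_x = 16  [A = 2·M−B = 2·(19/2, 3)−(3, 5)]
2. A_y = 1  [A = 2·M−B = 2·(19/2, 3)−(3, 5)]
   so A = (16, 1)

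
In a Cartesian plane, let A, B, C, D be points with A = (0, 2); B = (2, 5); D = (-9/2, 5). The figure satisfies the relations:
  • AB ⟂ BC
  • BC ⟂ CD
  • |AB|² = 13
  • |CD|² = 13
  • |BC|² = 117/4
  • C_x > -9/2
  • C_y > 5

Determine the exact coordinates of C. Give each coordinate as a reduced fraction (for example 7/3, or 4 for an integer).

1. C_x = -5/2  [[AB ⟂ BC ⇒ 2x+3y-19=0] ∩ [|C−(-9/2, 5)|²=13]]
2. C_y = 8  [[AB ⟂ BC ⇒ 2x+3y-19=0] ∩ [|C−(-9/2, 5)|²=13]]
   so C = (-5/2, 8)

C = (-5/2, 8)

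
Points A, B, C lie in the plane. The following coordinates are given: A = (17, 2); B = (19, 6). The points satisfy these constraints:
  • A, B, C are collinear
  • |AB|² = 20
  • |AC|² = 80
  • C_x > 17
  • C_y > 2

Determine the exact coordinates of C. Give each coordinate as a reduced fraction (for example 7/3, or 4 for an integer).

1. C_x = 21  [[A, B, C are collinear ⇒ -4x+2y+64=0] ∩ [|C−(17, 2)|²=80]]
2. C_y = 10  [[A, B, C are collinear ⇒ -4x+2y+64=0] ∩ [|C−(17, 2)|²=80]]
   so C = (21, 10)

C = (21, 10)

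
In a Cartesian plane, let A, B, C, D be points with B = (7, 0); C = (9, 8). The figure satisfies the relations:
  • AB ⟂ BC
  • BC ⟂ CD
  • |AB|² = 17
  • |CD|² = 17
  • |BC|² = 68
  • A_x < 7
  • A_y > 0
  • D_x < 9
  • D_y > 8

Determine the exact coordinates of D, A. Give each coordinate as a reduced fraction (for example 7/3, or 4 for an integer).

D = (5, 9)
A = (3, 1)

1. D_x = 5  [[BC ⟂ CD ⇒ 2x+8y-82=0] ∩ [|D−(9, 8)|²=17]]
2. D_y = 9  [[BC ⟂ CD ⇒ 2x+8y-82=0] ∩ [|D−(9, 8)|²=17]]
   so D = (5, 9)
3. A_x = 3  [[AB ⟂ BC ⇒ -2x-8y+14=0] ∩ [|A−(7, 0)|²=17]]
4. A_y = 1  [[AB ⟂ BC ⇒ -2x-8y+14=0] ∩ [|A−(7, 0)|²=17]]
   so A = (3, 1)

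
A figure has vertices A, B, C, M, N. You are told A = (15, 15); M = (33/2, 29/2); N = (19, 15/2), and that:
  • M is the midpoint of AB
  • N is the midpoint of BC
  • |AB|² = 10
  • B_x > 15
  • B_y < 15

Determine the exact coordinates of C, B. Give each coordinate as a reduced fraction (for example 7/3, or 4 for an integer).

C = (20, 1)
B = (18, 14)

1. B_x = 18  [B = 2·M−A = 2·(33/2, 29/2)−(15, 15)]
2. B_y = 14  [B = 2·M−A = 2·(33/2, 29/2)−(15, 15)]
   so B = (18, 14)
3. C_x = 20  [C = 2·N−B = 2·(19, 15/2)−(18, 14)]
4. C_y = 1  [C = 2·N−B = 2·(19, 15/2)−(18, 14)]
   so C = (20, 1)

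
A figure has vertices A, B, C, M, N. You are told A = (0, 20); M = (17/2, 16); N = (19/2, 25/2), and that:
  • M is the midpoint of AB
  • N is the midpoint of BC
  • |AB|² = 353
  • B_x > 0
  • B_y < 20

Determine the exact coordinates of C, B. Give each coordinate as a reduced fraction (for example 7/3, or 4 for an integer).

1. B_x = 17  [B = 2·M−A = 2·(17/2, 16)−(0, 20)]
2. B_y = 12  [B = 2·M−A = 2·(17/2, 16)−(0, 20)]
   so B = (17, 12)
3. C_x = 2  [C = 2·N−B = 2·(19/2, 25/2)−(17, 12)]
4. C_y = 13  [C = 2·N−B = 2·(19/2, 25/2)−(17, 12)]
   so C = (2, 13)

C = (2, 13)
B = (17, 12)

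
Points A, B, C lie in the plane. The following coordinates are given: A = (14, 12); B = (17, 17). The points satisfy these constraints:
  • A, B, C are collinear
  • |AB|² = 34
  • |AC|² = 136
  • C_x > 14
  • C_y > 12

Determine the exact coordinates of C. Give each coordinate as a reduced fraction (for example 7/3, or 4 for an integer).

1. C_x = 20  [[A, B, C are collinear ⇒ -5x+3y+34=0] ∩ [|C−(14, 12)|²=136]]
2. C_y = 22  [[A, B, C are collinear ⇒ -5x+3y+34=0] ∩ [|C−(14, 12)|²=136]]
   so C = (20, 22)

C = (20, 22)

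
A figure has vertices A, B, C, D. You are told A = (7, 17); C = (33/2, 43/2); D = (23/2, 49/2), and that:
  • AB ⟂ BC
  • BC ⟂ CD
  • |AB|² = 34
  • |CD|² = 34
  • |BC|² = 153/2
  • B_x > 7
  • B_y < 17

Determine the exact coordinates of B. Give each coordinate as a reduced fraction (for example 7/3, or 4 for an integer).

B = (12, 14)

1. B_x = 12  [[BC ⟂ CD ⇒ 5x-3y-18=0] ∩ [|B−(7, 17)|²=34]]
2. B_y = 14  [[BC ⟂ CD ⇒ 5x-3y-18=0] ∩ [|B−(7, 17)|²=34]]
   so B = (12, 14)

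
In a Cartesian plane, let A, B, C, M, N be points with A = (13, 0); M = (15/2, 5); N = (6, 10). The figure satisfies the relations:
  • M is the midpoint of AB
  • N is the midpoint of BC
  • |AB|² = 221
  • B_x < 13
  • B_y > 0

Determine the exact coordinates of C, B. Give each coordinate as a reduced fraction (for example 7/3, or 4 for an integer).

1. B_x = 2  [B = 2·M−A = 2·(15/2, 5)−(13, 0)]
2. B_y = 10  [B = 2·M−A = 2·(15/2, 5)−(13, 0)]
   so B = (2, 10)
3. C_x = 10  [C = 2·N−B = 2·(6, 10)−(2, 10)]
4. C_y = 10  [C = 2·N−B = 2·(6, 10)−(2, 10)]
   so C = (10, 10)

C = (10, 10)
B = (2, 10)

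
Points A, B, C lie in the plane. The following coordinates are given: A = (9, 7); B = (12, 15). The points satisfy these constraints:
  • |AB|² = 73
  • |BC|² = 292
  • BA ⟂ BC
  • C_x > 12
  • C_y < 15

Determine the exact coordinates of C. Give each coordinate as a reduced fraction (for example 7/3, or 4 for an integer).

C = (28, 9)

1. C_x = 28  [[BA ⟂ BC ⇒ -3x-8y+156=0] ∩ [|C−(12, 15)|²=292]]
2. C_y = 9  [[BA ⟂ BC ⇒ -3x-8y+156=0] ∩ [|C−(12, 15)|²=292]]
   so C = (28, 9)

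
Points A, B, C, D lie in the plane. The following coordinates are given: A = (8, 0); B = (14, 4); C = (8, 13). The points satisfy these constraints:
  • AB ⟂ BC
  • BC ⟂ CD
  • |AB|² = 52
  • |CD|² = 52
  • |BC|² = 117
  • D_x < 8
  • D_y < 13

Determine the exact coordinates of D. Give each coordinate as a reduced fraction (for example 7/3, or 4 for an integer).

1. D_x = 2  [[BC ⟂ CD ⇒ -6x+9y-69=0] ∩ [|D−(8, 13)|²=52]]
2. D_y = 9  [[BC ⟂ CD ⇒ -6x+9y-69=0] ∩ [|D−(8, 13)|²=52]]
   so D = (2, 9)

D = (2, 9)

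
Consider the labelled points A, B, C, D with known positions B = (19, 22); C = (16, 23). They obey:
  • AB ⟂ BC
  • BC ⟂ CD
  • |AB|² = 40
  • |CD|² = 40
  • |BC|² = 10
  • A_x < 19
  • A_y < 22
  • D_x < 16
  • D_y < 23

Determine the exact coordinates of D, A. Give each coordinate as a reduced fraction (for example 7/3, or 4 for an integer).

D = (14, 17)
A = (17, 16)

1. D_x = 14  [[BC ⟂ CD ⇒ -3x+1y+25=0] ∩ [|D−(16, 23)|²=40]]
2. D_y = 17  [[BC ⟂ CD ⇒ -3x+1y+25=0] ∩ [|D−(16, 23)|²=40]]
   so D = (14, 17)
3. A_x = 17  [[AB ⟂ BC ⇒ 3x-1y-35=0] ∩ [|A−(19, 22)|²=40]]
4. A_y = 16  [[AB ⟂ BC ⇒ 3x-1y-35=0] ∩ [|A−(19, 22)|²=40]]
   so A = (17, 16)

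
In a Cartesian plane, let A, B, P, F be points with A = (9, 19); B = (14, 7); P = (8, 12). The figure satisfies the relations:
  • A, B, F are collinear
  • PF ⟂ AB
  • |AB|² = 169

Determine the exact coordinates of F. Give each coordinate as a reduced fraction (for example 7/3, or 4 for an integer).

1. F_x = 1916/169  [[A, B, F are collinear ⇒ 12x+5y-203=0] ∩ [PF ⟂ AB ⇒ 5x-12y+104=0]]
2. F_y = 2263/169  [[A, B, F are collinear ⇒ 12x+5y-203=0] ∩ [PF ⟂ AB ⇒ 5x-12y+104=0]]
   so F = (1916/169, 2263/169)

F = (1916/169, 2263/169)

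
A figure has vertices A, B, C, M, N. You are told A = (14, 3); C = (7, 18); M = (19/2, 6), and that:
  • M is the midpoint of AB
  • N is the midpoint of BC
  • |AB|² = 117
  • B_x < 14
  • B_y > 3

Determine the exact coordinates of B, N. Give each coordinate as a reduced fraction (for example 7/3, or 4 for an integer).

B = (5, 9)
N = (6, 27/2)

1. B_x = 5  [B = 2·M−A = 2·(19/2, 6)−(14, 3)]
2. B_y = 9  [B = 2·M−A = 2·(19/2, 6)−(14, 3)]
   so B = (5, 9)
3. N_x = 6  [2·N = B+C = (5, 9)+(7, 18)]
4. N_y = 27/2  [2·N = B+C = (5, 9)+(7, 18)]
   so N = (6, 27/2)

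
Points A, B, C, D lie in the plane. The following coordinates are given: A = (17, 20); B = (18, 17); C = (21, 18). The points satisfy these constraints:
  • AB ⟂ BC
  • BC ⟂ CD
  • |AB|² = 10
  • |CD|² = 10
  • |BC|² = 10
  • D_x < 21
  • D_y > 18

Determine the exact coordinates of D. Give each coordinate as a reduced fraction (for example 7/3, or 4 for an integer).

D = (20, 21)

1. D_x = 20  [[BC ⟂ CD ⇒ 3x+1y-81=0] ∩ [|D−(21, 18)|²=10]]
2. D_y = 21  [[BC ⟂ CD ⇒ 3x+1y-81=0] ∩ [|D−(21, 18)|²=10]]
   so D = (20, 21)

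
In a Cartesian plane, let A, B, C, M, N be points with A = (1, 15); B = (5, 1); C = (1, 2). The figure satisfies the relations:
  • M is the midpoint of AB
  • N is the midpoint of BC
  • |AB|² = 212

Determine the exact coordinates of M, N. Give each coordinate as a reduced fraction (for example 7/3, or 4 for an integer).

M = (3, 8)
N = (3, 3/2)

1. M_x = 3  [2·M = A+B = (1, 15)+(5, 1)]
2. M_y = 8  [2·M = A+B = (1, 15)+(5, 1)]
   so M = (3, 8)
3. N_x = 3  [2·N = B+C = (5, 1)+(1, 2)]
4. N_y = 3/2  [2·N = B+C = (5, 1)+(1, 2)]
   so N = (3, 3/2)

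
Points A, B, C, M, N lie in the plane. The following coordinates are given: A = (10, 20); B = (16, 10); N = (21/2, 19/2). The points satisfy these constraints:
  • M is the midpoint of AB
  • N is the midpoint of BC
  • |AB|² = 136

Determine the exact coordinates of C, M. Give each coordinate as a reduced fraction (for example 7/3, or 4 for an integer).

1. M_x = 13  [2·M = A+B = (10, 20)+(16, 10)]
2. M_y = 15  [2·M = A+B = (10, 20)+(16, 10)]
   so M = (13, 15)
3. C_x = 5  [C = 2·N−B = 2·(21/2, 19/2)−(16, 10)]
4. C_y = 9  [C = 2·N−B = 2·(21/2, 19/2)−(16, 10)]
   so C = (5, 9)

C = (5, 9)
M = (13, 15)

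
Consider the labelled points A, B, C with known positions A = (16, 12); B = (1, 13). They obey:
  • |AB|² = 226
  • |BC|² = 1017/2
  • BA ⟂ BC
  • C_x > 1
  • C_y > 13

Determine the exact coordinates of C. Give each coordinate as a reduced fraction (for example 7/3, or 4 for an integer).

C = (5/2, 71/2)

1. C_x = 5/2  [[BA ⟂ BC ⇒ 15x-1y-2=0] ∩ [|C−(1, 13)|²=1017/2]]
2. C_y = 71/2  [[BA ⟂ BC ⇒ 15x-1y-2=0] ∩ [|C−(1, 13)|²=1017/2]]
   so C = (5/2, 71/2)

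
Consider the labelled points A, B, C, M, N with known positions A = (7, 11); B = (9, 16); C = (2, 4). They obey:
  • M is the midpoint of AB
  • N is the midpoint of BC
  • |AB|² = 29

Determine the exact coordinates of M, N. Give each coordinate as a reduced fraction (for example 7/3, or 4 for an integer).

1. M_x = 8  [2·M = A+B = (7, 11)+(9, 16)]
2. M_y = 27/2  [2·M = A+B = (7, 11)+(9, 16)]
   so M = (8, 27/2)
3. N_x = 11/2  [2·N = B+C = (9, 16)+(2, 4)]
4. N_y = 10  [2·N = B+C = (9, 16)+(2, 4)]
   so N = (11/2, 10)

M = (8, 27/2)
N = (11/2, 10)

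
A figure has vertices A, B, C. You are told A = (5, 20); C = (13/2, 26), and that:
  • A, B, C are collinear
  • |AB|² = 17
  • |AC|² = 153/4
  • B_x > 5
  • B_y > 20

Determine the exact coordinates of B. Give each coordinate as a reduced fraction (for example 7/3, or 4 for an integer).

1. B_x = 6  [[A, B, C are collinear ⇒ 6x-3/2y=0] ∩ [|B−(5, 20)|²=17]]
2. B_y = 24  [[A, B, C are collinear ⇒ 6x-3/2y=0] ∩ [|B−(5, 20)|²=17]]
   so B = (6, 24)

B = (6, 24)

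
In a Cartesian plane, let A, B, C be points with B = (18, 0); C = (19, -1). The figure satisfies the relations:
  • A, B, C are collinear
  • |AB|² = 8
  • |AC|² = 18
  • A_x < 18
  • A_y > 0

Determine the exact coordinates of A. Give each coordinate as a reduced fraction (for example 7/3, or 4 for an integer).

A = (16, 2)

1. A_x = 16  [[A, B, C are collinear ⇒ 1x+1y-18=0] ∩ [|A−(18, 0)|²=8]]
2. A_y = 2  [[A, B, C are collinear ⇒ 1x+1y-18=0] ∩ [|A−(18, 0)|²=8]]
   so A = (16, 2)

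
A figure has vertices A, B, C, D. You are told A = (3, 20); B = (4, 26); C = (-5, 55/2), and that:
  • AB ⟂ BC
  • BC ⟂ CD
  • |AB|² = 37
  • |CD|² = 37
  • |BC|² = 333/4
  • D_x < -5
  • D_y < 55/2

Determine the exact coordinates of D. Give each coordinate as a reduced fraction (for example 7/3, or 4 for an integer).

D = (-6, 43/2)

1. D_x = -6  [[BC ⟂ CD ⇒ -9x+3/2y-345/4=0] ∩ [|D−(-5, 55/2)|²=37]]
2. D_y = 43/2  [[BC ⟂ CD ⇒ -9x+3/2y-345/4=0] ∩ [|D−(-5, 55/2)|²=37]]
   so D = (-6, 43/2)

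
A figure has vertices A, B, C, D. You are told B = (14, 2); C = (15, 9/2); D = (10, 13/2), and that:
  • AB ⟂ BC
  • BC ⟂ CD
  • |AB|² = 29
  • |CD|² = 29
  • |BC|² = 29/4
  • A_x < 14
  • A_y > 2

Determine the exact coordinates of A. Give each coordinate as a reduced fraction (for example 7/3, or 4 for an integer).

A = (9, 4)

1. A_x = 9  [[AB ⟂ BC ⇒ -1x-5/2y+19=0] ∩ [|A−(14, 2)|²=29]]
2. A_y = 4  [[AB ⟂ BC ⇒ -1x-5/2y+19=0] ∩ [|A−(14, 2)|²=29]]
   so A = (9, 4)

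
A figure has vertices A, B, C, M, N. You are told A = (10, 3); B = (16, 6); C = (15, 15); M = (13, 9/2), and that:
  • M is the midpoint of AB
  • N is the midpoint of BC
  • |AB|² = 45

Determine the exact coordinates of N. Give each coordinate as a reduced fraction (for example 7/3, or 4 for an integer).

N = (31/2, 21/2)

1. N_x = 31/2  [2·N = B+C = (16, 6)+(15, 15)]
2. N_y = 21/2  [2·N = B+C = (16, 6)+(15, 15)]
   so N = (31/2, 21/2)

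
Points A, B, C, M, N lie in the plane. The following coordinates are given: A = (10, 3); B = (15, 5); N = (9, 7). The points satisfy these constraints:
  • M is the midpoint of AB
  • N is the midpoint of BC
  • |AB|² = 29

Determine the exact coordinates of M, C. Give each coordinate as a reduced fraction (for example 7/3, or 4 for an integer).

M = (25/2, 4)
C = (3, 9)

1. M_x = 25/2  [2·M = A+B = (10, 3)+(15, 5)]
2. M_y = 4  [2·M = A+B = (10, 3)+(15, 5)]
   so M = (25/2, 4)
3. C_x = 3  [C = 2·N−B = 2·(9, 7)−(15, 5)]
4. C_y = 9  [C = 2·N−B = 2·(9, 7)−(15, 5)]
   so C = (3, 9)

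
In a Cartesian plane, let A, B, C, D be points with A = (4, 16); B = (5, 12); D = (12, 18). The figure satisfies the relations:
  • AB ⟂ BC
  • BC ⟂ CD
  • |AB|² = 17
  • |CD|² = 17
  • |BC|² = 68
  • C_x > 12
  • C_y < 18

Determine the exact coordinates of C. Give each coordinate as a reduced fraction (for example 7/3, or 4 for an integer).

1. C_x = 13  [[AB ⟂ BC ⇒ 1x-4y+43=0] ∩ [|C−(12, 18)|²=17]]
2. C_y = 14  [[AB ⟂ BC ⇒ 1x-4y+43=0] ∩ [|C−(12, 18)|²=17]]
   so C = (13, 14)

C = (13, 14)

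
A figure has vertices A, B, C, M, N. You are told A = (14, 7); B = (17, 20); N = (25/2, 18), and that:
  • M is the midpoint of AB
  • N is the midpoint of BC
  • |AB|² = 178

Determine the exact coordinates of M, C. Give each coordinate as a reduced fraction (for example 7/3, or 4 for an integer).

1. M_x = 31/2  [2·M = A+B = (14, 7)+(17, 20)]
2. M_y = 27/2  [2·M = A+B = (14, 7)+(17, 20)]
   so M = (31/2, 27/2)
3. C_x = 8  [C = 2·N−B = 2·(25/2, 18)−(17, 20)]
4. C_y = 16  [C = 2·N−B = 2·(25/2, 18)−(17, 20)]
   so C = (8, 16)

M = (31/2, 27/2)
C = (8, 16)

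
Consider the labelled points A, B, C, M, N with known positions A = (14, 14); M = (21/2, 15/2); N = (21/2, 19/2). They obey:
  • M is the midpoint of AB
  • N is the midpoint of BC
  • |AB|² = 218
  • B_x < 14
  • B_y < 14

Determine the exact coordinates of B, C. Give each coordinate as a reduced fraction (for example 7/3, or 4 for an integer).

B = (7, 1)
C = (14, 18)

1. B_x = 7  [B = 2·M−A = 2·(21/2, 15/2)−(14, 14)]
2. B_y = 1  [B = 2·M−A = 2·(21/2, 15/2)−(14, 14)]
   so B = (7, 1)
3. C_x = 14  [C = 2·N−B = 2·(21/2, 19/2)−(7, 1)]
4. C_y = 18  [C = 2·N−B = 2·(21/2, 19/2)−(7, 1)]
   so C = (14, 18)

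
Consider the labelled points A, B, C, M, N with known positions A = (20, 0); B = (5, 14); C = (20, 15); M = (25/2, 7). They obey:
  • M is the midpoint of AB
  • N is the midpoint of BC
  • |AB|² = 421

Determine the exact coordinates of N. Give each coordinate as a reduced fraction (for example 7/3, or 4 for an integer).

N = (25/2, 29/2)

1. N_x = 25/2  [2·N = B+C = (5, 14)+(20, 15)]
2. N_y = 29/2  [2·N = B+C = (5, 14)+(20, 15)]
   so N = (25/2, 29/2)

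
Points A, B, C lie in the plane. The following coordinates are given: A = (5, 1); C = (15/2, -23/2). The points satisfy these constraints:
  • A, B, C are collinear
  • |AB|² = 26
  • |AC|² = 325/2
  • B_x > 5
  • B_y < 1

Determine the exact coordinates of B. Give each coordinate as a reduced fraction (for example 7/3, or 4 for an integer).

B = (6, -4)

1. B_x = 6  [[A, B, C are collinear ⇒ -25/2x-5/2y+65=0] ∩ [|B−(5, 1)|²=26]]
2. B_y = -4  [[A, B, C are collinear ⇒ -25/2x-5/2y+65=0] ∩ [|B−(5, 1)|²=26]]
   so B = (6, -4)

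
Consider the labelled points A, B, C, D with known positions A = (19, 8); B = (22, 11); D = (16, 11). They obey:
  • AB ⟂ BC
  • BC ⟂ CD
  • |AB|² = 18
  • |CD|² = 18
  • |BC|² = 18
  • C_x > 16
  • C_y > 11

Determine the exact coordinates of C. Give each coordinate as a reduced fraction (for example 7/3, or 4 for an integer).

C = (19, 14)

1. C_x = 19  [[AB ⟂ BC ⇒ 3x+3y-99=0] ∩ [|C−(16, 11)|²=18]]
2. C_y = 14  [[AB ⟂ BC ⇒ 3x+3y-99=0] ∩ [|C−(16, 11)|²=18]]
   so C = (19, 14)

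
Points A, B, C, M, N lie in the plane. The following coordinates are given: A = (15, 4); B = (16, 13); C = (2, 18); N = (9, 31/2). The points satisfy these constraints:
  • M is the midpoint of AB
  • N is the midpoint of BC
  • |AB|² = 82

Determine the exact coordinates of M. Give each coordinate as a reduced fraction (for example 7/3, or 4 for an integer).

1. M_x = 31/2  [2·M = A+B = (15, 4)+(16, 13)]
2. M_y = 17/2  [2·M = A+B = (15, 4)+(16, 13)]
   so M = (31/2, 17/2)

M = (31/2, 17/2)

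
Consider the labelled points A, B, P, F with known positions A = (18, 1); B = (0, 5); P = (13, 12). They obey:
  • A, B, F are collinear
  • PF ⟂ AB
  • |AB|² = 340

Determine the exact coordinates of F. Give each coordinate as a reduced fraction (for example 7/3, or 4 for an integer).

1. F_x = 927/85  [[A, B, F are collinear ⇒ -4x-18y+90=0] ∩ [PF ⟂ AB ⇒ -18x+4y+186=0]]
2. F_y = 219/85  [[A, B, F are collinear ⇒ -4x-18y+90=0] ∩ [PF ⟂ AB ⇒ -18x+4y+186=0]]
   so F = (927/85, 219/85)

F = (927/85, 219/85)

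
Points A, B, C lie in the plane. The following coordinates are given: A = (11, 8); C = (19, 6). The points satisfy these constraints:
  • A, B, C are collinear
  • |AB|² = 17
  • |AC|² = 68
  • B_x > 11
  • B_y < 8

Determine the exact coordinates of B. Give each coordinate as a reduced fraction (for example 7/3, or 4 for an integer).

1. B_x = 15  [[A, B, C are collinear ⇒ -2x-8y+86=0] ∩ [|B−(11, 8)|²=17]]
2. B_y = 7  [[A, B, C are collinear ⇒ -2x-8y+86=0] ∩ [|B−(11, 8)|²=17]]
   so B = (15, 7)

B = (15, 7)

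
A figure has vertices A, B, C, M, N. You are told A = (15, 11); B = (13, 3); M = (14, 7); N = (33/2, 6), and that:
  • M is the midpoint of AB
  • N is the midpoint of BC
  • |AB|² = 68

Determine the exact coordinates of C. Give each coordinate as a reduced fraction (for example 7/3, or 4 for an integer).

1. C_x = 20  [C = 2·N−B = 2·(33/2, 6)−(13, 3)]
2. C_y = 9  [C = 2·N−B = 2·(33/2, 6)−(13, 3)]
   so C = (20, 9)

C = (20, 9)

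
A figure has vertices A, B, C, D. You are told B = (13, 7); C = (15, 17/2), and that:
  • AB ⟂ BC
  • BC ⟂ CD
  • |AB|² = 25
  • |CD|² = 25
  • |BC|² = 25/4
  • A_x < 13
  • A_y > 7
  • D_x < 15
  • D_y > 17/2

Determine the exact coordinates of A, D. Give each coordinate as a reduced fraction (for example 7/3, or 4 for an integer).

1. A_x = 10  [[AB ⟂ BC ⇒ -2x-3/2y+73/2=0] ∩ [|A−(13, 7)|²=25]]
2. A_y = 11  [[AB ⟂ BC ⇒ -2x-3/2y+73/2=0] ∩ [|A−(13, 7)|²=25]]
   so A = (10, 11)
3. D_x = 12  [[BC ⟂ CD ⇒ 2x+3/2y-171/4=0] ∩ [|D−(15, 17/2)|²=25]]
4. D_y = 25/2  [[BC ⟂ CD ⇒ 2x+3/2y-171/4=0] ∩ [|D−(15, 17/2)|²=25]]
   so D = (12, 25/2)

A = (10, 11)
D = (12, 25/2)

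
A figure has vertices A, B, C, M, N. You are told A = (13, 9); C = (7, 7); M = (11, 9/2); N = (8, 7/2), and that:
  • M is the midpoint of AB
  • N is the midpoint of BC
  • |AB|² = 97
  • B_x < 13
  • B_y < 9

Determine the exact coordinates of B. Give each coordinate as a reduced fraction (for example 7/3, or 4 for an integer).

B = (9, 0)

1. B_x = 9  [B = 2·M−A = 2·(11, 9/2)−(13, 9)]
2. B_y = 0  [B = 2·M−A = 2·(11, 9/2)−(13, 9)]
   so B = (9, 0)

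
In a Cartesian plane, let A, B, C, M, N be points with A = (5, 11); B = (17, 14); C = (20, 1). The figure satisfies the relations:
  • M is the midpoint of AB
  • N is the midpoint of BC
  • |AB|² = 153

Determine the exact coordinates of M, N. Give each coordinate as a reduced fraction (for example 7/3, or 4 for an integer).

M = (11, 25/2)
N = (37/2, 15/2)

1. M_x = 11  [2·M = A+B = (5, 11)+(17, 14)]
2. M_y = 25/2  [2·M = A+B = (5, 11)+(17, 14)]
   so M = (11, 25/2)
3. N_x = 37/2  [2·N = B+C = (17, 14)+(20, 1)]
4. N_y = 15/2  [2·N = B+C = (17, 14)+(20, 1)]
   so N = (37/2, 15/2)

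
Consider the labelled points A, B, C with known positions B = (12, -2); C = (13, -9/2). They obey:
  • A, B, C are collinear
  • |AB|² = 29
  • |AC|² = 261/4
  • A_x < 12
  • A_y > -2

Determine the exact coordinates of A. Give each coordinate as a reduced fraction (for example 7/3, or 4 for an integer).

A = (10, 3)

1. A_x = 10  [[A, B, C are collinear ⇒ 5/2x+1y-28=0] ∩ [|A−(12, -2)|²=29]]
2. A_y = 3  [[A, B, C are collinear ⇒ 5/2x+1y-28=0] ∩ [|A−(12, -2)|²=29]]
   so A = (10, 3)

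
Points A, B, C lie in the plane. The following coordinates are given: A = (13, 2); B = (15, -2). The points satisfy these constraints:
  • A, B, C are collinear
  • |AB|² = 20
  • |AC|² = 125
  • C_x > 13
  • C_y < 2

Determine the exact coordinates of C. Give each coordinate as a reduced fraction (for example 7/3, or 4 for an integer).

C = (18, -8)

1. C_x = 18  [[A, B, C are collinear ⇒ 4x+2y-56=0] ∩ [|C−(13, 2)|²=125]]
2. C_y = -8  [[A, B, C are collinear ⇒ 4x+2y-56=0] ∩ [|C−(13, 2)|²=125]]
   so C = (18, -8)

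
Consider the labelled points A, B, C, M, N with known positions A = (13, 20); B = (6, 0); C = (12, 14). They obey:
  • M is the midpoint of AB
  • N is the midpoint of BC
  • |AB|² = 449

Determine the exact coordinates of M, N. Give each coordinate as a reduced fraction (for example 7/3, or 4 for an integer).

1. M_x = 19/2  [2·M = A+B = (13, 20)+(6, 0)]
2. M_y = 10  [2·M = A+B = (13, 20)+(6, 0)]
   so M = (19/2, 10)
3. N_x = 9  [2·N = B+C = (6, 0)+(12, 14)]
4. N_y = 7  [2·N = B+C = (6, 0)+(12, 14)]
   so N = (9, 7)

M = (19/2, 10)
N = (9, 7)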